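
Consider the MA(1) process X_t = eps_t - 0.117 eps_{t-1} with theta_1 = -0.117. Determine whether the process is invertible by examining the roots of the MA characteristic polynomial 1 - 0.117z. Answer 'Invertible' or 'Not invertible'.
\text{Invertible}

The MA(q) characteristic polynomial is P(z) = 1 - 0.117z.
Invertibility requires all roots to lie outside the unit circle, i.e. |z| > 1 for every root.
This is linear in z: 1 + (-0.117) z = 0  =>  z = -1/(-0.117) = 8.547009,  |z| = 8.547009.
Moduli of all roots: 8.5470.
All moduli strictly greater than 1? Yes.
Verdict: Invertible.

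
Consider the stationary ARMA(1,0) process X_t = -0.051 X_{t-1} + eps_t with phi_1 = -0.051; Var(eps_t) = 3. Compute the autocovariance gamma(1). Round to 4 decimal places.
\gamma(1) = -0.1534

Multiply the model equation by X_{t-k} and take expectations. With theta_0 = psi_0 = 1 and psi_j the MA(infinity) weights, this gives
  gamma(k) - sum_i phi_i gamma(k-i) = c_k,
  c_k = sigma^2 * sum_{j=k..q} theta_j psi_{j-k}   (c_k = 0 for k > q),
using gamma(-m) = gamma(m).
Pure AR (q = 0): c_0 = sigma^2 = 3, c_k = 0 for k >= 1.
Equations for k = 0 and k = 1 (AR order 1):
  gamma(0) = phi_1 gamma(1) + c_0
  gamma(1) = phi_1 gamma(0) + c_1
Substituting the second into the first: gamma(0) (1 - phi_1^2) = c_0 + phi_1 c_1, so
  gamma(0) = c_0 / (1 - phi_1^2) = 3 / (1 - (-0.051)^2) = 3 / 0.997399 = 3.007823.
  gamma(1) = phi_1 gamma(0) = (-0.051)(3.007823) = -0.153399.
Therefore gamma(1) = -0.1534 (to 4 decimal places).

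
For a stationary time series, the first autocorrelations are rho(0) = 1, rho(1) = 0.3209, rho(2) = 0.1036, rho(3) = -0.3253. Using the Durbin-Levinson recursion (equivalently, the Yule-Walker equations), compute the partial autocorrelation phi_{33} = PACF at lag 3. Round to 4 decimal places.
\phi_{33} = -0.3999

The PACF at lag k is phi_{kk}, the last component of the solution
to the Yule-Walker system G_k phi = r_k where
  (G_k)_{ij} = rho(|i - j|), (r_k)_i = rho(i), i,j = 1..k.
Equivalently, Durbin-Levinson gives phi_{kk} iteratively:
  phi_{11} = rho(1)
  phi_{kk} = [rho(k) - sum_{j=1..k-1} phi_{k-1,j} rho(k-j)]
            / [1 - sum_{j=1..k-1} phi_{k-1,j} rho(j)],
  phi_{k,j} = phi_{k-1,j} - phi_{kk} phi_{k-1,k-j},  j = 1..k-1.
Step k = 1:
  phi_11 = rho(1) = 0.3209.
Step k = 2:
  phi_22 = [rho(2) - phi_11 rho(1)] / [1 - phi_11 rho(1)] = [0.1036 - (0.3209)(0.3209)] / [1 - (0.3209)(0.3209)]
         = 0.00062319 / 0.89702319 = 0.000695.
  Update: phi_21 = phi_11 - phi_22 phi_11 = 0.3209 - (0.000695)(0.3209) = 0.320677.
Step k = 3:
  phi_33 = [rho(3) - phi_21 rho(2) - phi_22 rho(1)] / [1 - phi_21 rho(1) - phi_22 rho(2)]
    numerator   = -0.3253 - (0.320677)(0.1036) - (0.000695)(0.3209) = -0.35874508
    denominator = 1 - (0.320677)(0.3209) - (0.000695)(0.1036) = 0.89702276
  phi_33 = -0.35874508 / 0.89702276 = -0.3999.
Therefore phi_{33} = -0.3999.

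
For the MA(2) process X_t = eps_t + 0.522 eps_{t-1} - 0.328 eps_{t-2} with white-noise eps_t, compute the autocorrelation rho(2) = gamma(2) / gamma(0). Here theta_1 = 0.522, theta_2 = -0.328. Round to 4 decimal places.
\rho(2) = -0.2377

For an MA(q) process with theta_0 = 1, the autocovariance is
  gamma(k) = sigma^2 * sum_{i=0..q-k} theta_i * theta_{i+k},
and rho(k) = gamma(k) / gamma(0). Sigma^2 cancels.
  numerator   = (1)*(-0.328) = -0.328.
  denominator = (1)^2 + (0.522)^2 + (-0.328)^2 = 1.380068.
  rho(2) = -0.328 / 1.380068 = -0.2377.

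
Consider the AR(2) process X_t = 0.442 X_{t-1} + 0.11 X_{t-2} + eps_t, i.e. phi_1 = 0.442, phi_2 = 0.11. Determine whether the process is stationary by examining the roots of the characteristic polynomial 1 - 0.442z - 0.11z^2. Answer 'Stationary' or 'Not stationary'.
\text{Stationary}

The AR(p) characteristic polynomial is P(z) = 1 - 0.442z - 0.11z^2.
Stationarity requires all roots to lie outside the unit circle, i.e. |z| > 1 for every root.
Set 1 + (-0.442) z + (-0.11) z^2 = 0, i.e. a z^2 + b z + c = 0 with a = -0.11, b = -0.442, c = 1.
Discriminant D = b^2 - 4ac = (-0.442)^2 - 4*(-0.11)*1 = 0.195364 - (-0.44) = 0.635364.
D >= 0, so the roots are real: z = (-b +/- sqrt(D)) / (2a) = (0.442 +/- 0.797097) / (-0.22).
  z_1 = (0.442 + 0.797097) / (-0.22) = -5.6323,   |z_1| = 5.6323.
  z_2 = (0.442 - 0.797097) / (-0.22) = 1.6141,   |z_2| = 1.6141.
Moduli of all roots: 5.6323, 1.6141.
All moduli strictly greater than 1? Yes.
Verdict: Stationary.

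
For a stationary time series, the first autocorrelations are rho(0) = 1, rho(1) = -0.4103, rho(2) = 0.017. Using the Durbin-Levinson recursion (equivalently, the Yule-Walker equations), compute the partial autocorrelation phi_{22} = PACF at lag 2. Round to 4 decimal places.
\phi_{22} = -0.1820

The PACF at lag k is phi_{kk}, the last component of the solution
to the Yule-Walker system G_k phi = r_k where
  (G_k)_{ij} = rho(|i - j|), (r_k)_i = rho(i), i,j = 1..k.
Equivalently, Durbin-Levinson gives phi_{kk} iteratively:
  phi_{11} = rho(1)
  phi_{kk} = [rho(k) - sum_{j=1..k-1} phi_{k-1,j} rho(k-j)]
            / [1 - sum_{j=1..k-1} phi_{k-1,j} rho(j)],
  phi_{k,j} = phi_{k-1,j} - phi_{kk} phi_{k-1,k-j},  j = 1..k-1.
Step k = 1:
  phi_11 = rho(1) = -0.4103.
Step k = 2:
  phi_22 = [rho(2) - phi_11 rho(1)] / [1 - phi_11 rho(1)] = [0.017 - (-0.4103)(-0.4103)] / [1 - (-0.4103)(-0.4103)]
         = -0.15134609 / 0.83165391 = -0.182.
Therefore phi_{22} = -0.1820.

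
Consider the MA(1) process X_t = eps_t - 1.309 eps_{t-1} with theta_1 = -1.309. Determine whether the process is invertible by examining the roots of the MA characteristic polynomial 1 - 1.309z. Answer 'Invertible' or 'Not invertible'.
\text{Not invertible}

The MA(q) characteristic polynomial is P(z) = 1 - 1.309z.
Invertibility requires all roots to lie outside the unit circle, i.e. |z| > 1 for every root.
This is linear in z: 1 + (-1.309) z = 0  =>  z = -1/(-1.309) = 0.763942,  |z| = 0.763942.
Moduli of all roots: 0.7639.
All moduli strictly greater than 1? No.
Verdict: Not invertible.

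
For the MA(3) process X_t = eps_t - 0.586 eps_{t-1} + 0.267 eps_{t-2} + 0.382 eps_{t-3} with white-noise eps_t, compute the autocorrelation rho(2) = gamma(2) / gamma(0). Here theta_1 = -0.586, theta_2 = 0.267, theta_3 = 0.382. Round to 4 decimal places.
\rho(2) = 0.0276

For an MA(q) process with theta_0 = 1, the autocovariance is
  gamma(k) = sigma^2 * sum_{i=0..q-k} theta_i * theta_{i+k},
and rho(k) = gamma(k) / gamma(0). Sigma^2 cancels.
  numerator   = (1)*(0.267) + (-0.586)*(0.382) = 0.043148.
  denominator = (1)^2 + (-0.586)^2 + (0.267)^2 + (0.382)^2 = 1.560609.
  rho(2) = 0.043148 / 1.560609 = 0.0276.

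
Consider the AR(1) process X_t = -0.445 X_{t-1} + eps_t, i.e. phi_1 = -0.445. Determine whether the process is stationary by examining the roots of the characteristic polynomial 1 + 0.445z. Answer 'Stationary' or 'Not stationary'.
\text{Stationary}

The AR(p) characteristic polynomial is P(z) = 1 + 0.445z.
Stationarity requires all roots to lie outside the unit circle, i.e. |z| > 1 for every root.
This is linear in z: 1 + (0.445) z = 0  =>  z = -1/(0.445) = -2.247191,  |z| = 2.247191.
Moduli of all roots: 2.2472.
All moduli strictly greater than 1? Yes.
Verdict: Stationary.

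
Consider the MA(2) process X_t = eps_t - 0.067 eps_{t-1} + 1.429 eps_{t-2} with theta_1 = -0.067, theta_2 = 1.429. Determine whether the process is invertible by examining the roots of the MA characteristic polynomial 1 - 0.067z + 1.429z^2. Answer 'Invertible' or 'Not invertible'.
\text{Not invertible}

The MA(q) characteristic polynomial is P(z) = 1 - 0.067z + 1.429z^2.
Invertibility requires all roots to lie outside the unit circle, i.e. |z| > 1 for every root.
Set 1 + (-0.067) z + (1.429) z^2 = 0, i.e. a z^2 + b z + c = 0 with a = 1.429, b = -0.067, c = 1.
Discriminant D = b^2 - 4ac = (-0.067)^2 - 4*(1.429)*1 = 0.004489 - (5.716) = -5.711511.
D < 0, so the roots are the complex-conjugate pair z = (-b +/- i sqrt(-D)) / (2a) = 0.0234 +/- 0.8362i.
For a conjugate pair |z|^2 = z * conj(z) = (product of roots) = c/a = 1/(1.429) = 0.69979, so |z| = sqrt(0.69979) = 0.8365 for both roots.
Moduli of all roots: 0.8365, 0.8365.
All moduli strictly greater than 1? No.
Verdict: Not invertible.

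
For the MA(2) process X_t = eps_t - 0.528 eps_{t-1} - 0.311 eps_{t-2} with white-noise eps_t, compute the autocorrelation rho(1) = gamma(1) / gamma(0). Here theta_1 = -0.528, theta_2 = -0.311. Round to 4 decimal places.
\rho(1) = -0.2645

For an MA(q) process with theta_0 = 1, the autocovariance is
  gamma(k) = sigma^2 * sum_{i=0..q-k} theta_i * theta_{i+k},
and rho(k) = gamma(k) / gamma(0). Sigma^2 cancels.
  numerator   = (1)*(-0.528) + (-0.528)*(-0.311) = -0.363792.
  denominator = (1)^2 + (-0.528)^2 + (-0.311)^2 = 1.375505.
  rho(1) = -0.363792 / 1.375505 = -0.2645.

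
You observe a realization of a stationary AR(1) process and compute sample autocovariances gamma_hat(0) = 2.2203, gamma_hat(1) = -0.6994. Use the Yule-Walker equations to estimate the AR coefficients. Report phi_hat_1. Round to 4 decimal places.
\hat\phi_{1} = -0.3150

The Yule-Walker equations for an AR(p) process read, in matrix form,
  Gamma_p phi = r_p,   with   (Gamma_p)_{ij} = gamma(|i - j|),
                       (r_p)_i = gamma(i),   i,j = 1..p.
Substitute the sample gammas (Toeplitz matrix and right-hand side of size 1):
  Gamma_p = [[2.2203]]
  r_p     = [-0.6994]
With p = 1 this is the single equation gamma(0) phi_1 = gamma(1):
  phi_hat_1 = gamma(1) / gamma(0) = -0.6994 / 2.2203 = -0.3150.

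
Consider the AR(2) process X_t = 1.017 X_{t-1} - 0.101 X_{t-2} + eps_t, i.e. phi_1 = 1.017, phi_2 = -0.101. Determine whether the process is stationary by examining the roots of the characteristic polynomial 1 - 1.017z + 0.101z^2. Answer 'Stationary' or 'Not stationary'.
\text{Stationary}

The AR(p) characteristic polynomial is P(z) = 1 - 1.017z + 0.101z^2.
Stationarity requires all roots to lie outside the unit circle, i.e. |z| > 1 for every root.
Set 1 + (-1.017) z + (0.101) z^2 = 0, i.e. a z^2 + b z + c = 0 with a = 0.101, b = -1.017, c = 1.
Discriminant D = b^2 - 4ac = (-1.017)^2 - 4*(0.101)*1 = 1.034289 - (0.404) = 0.630289.
D >= 0, so the roots are real: z = (-b +/- sqrt(D)) / (2a) = (1.017 +/- 0.793907) / (0.202).
  z_1 = (1.017 + 0.793907) / (0.202) = 8.9649,   |z_1| = 8.9649.
  z_2 = (1.017 - 0.793907) / (0.202) = 1.1044,   |z_2| = 1.1044.
Moduli of all roots: 8.9649, 1.1044.
All moduli strictly greater than 1? Yes.
Verdict: Stationary.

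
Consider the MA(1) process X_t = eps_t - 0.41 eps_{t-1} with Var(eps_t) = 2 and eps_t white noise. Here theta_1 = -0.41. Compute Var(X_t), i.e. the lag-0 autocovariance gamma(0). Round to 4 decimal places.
\gamma(0) = 2.3362

For an MA(q) process X_t = eps_t + sum_i theta_i eps_{t-i} with
Var(eps_t) = sigma^2, the variance is
  gamma(0) = sigma^2 * (1 + sum_i theta_i^2).
  sum_i theta_i^2 = (-0.41)^2 = 0.1681.
  gamma(0) = 2 * (1 + 0.1681) = 2 * 1.1681 = 2.3362.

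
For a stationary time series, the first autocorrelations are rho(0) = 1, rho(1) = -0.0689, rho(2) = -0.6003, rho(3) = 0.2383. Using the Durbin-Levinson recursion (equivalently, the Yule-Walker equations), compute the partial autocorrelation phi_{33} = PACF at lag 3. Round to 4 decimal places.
\phi_{33} = 0.2070

The PACF at lag k is phi_{kk}, the last component of the solution
to the Yule-Walker system G_k phi = r_k where
  (G_k)_{ij} = rho(|i - j|), (r_k)_i = rho(i), i,j = 1..k.
Equivalently, Durbin-Levinson gives phi_{kk} iteratively:
  phi_{11} = rho(1)
  phi_{kk} = [rho(k) - sum_{j=1..k-1} phi_{k-1,j} rho(k-j)]
            / [1 - sum_{j=1..k-1} phi_{k-1,j} rho(j)],
  phi_{k,j} = phi_{k-1,j} - phi_{kk} phi_{k-1,k-j},  j = 1..k-1.
Step k = 1:
  phi_11 = rho(1) = -0.0689.
Step k = 2:
  phi_22 = [rho(2) - phi_11 rho(1)] / [1 - phi_11 rho(1)] = [-0.6003 - (-0.0689)(-0.0689)] / [1 - (-0.0689)(-0.0689)]
         = -0.60504721 / 0.99525279 = -0.607933.
  Update: phi_21 = phi_11 - phi_22 phi_11 = -0.0689 - (-0.607933)(-0.0689) = -0.110787.
Step k = 3:
  phi_33 = [rho(3) - phi_21 rho(2) - phi_22 rho(1)] / [1 - phi_21 rho(1) - phi_22 rho(2)]
    numerator   = 0.2383 - (-0.110787)(-0.6003) - (-0.607933)(-0.0689) = 0.12990821
    denominator = 1 - (-0.110787)(-0.0689) - (-0.607933)(-0.6003) = 0.62742451
  phi_33 = 0.12990821 / 0.62742451 = 0.207.
Therefore phi_{33} = 0.2070.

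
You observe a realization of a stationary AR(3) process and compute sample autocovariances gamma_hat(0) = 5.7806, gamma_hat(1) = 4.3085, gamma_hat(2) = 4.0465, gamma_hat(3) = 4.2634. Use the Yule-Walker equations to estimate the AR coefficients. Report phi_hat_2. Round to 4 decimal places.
\hat\phi_{2} = 0.1440

The Yule-Walker equations for an AR(p) process read, in matrix form,
  Gamma_p phi = r_p,   with   (Gamma_p)_{ij} = gamma(|i - j|),
                       (r_p)_i = gamma(i),   i,j = 1..p.
Substitute the sample gammas (Toeplitz matrix and right-hand side of size 3):
  Gamma_p = [[5.7806, 4.3085, 4.0465], [4.3085, 5.7806, 4.3085], [4.0465, 4.3085, 5.7806]]
  r_p     = [4.3085, 4.0465, 4.2634]
Written out (R1..R3):
  (R1) 5.7806 phi_1 + 4.3085 phi_2 + 4.0465 phi_3 = 4.3085
  (R2) 4.3085 phi_1 + 5.7806 phi_2 + 4.3085 phi_3 = 4.0465
  (R3) 4.0465 phi_1 + 4.3085 phi_2 + 5.7806 phi_3 = 4.2634
Gaussian elimination:
  R2 <- R2 - (4.3085/5.7806) R1 = R2 - (0.745338) R1:  2.569312 phi_2 + 1.29249 phi_3 = 0.835212
  R3 <- R3 - (4.0465/5.7806) R1 = R3 - (0.700014) R1:  1.29249 phi_2 + 2.947994 phi_3 = 1.24739
  R3 <- R3 - (1.29249/2.569312) R2 = R3 - (0.503049) R2:  2.297808 phi_3 = 0.827238
Back-substitution:
  phi_hat_3 = 0.827238 / 2.297808 = 0.360012
  phi_hat_2 = (0.835212 - (1.29249)(0.360012)) / 2.569312 = 0.143969
  phi_hat_1 = (4.3085 - (4.3085)(0.143969) - (4.0465)(0.360012)) / 5.7806 = 0.386019
So phi_hat = [0.3860, 0.1440, 0.3600].
Therefore phi_hat_2 = 0.1440.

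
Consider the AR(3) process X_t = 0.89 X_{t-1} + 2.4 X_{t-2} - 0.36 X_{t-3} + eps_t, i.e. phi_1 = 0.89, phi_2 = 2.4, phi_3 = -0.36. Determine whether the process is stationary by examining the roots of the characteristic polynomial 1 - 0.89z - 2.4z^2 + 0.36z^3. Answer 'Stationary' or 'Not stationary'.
\text{Not stationary}

The AR(p) characteristic polynomial is P(z) = 1 - 0.89z - 2.4z^2 + 0.36z^3.
Stationarity requires all roots to lie outside the unit circle, i.e. |z| > 1 for every root.
Degree 3: look for a simple real root z0 first, then factor out (1 - z/z0) and solve the remaining quadratic.
Testing z0 = 0.5: P(0.5) = 1 + (-0.89)(0.5) + (-2.4)(0.5)^2 + (0.36)(0.5)^3
  = 1 + (-0.445) + (-0.6) + (0.045) = 0.  So z_0 = 0.5 is a root, |z_0| = 0.5.
Divide out the factor (1 - 2 z) = (1 - z/z0) (since 1/z0 = 2):
  P(z) = (1 - 2 z)(1 + (1.11) z + (-0.18) z^2)
  [check: z-coef 1.11 - (2) = -0.89; z^2-coef -0.18 - (2)(1.11) = -2.4; z^3-coef -(2)(-0.18) = 0.36.]
Remaining roots from the quadratic factor 1 + (1.11) z + (-0.18) z^2:
  Set 1 + (1.11) z + (-0.18) z^2 = 0, i.e. a z^2 + b z + c = 0 with a = -0.18, b = 1.11, c = 1.
  Discriminant D = b^2 - 4ac = (1.11)^2 - 4*(-0.18)*1 = 1.2321 - (-0.72) = 1.9521.
  D >= 0, so the roots are real: z = (-b +/- sqrt(D)) / (2a) = (-1.11 +/- 1.397176) / (-0.36).
    z_1 = (-1.11 + 1.397176) / (-0.36) = -0.7977,   |z_1| = 0.7977.
    z_2 = (-1.11 - 1.397176) / (-0.36) = 6.9644,   |z_2| = 6.9644.
Moduli of all roots: 0.5000, 0.7977, 6.9644.
All moduli strictly greater than 1? No.
Verdict: Not stationary.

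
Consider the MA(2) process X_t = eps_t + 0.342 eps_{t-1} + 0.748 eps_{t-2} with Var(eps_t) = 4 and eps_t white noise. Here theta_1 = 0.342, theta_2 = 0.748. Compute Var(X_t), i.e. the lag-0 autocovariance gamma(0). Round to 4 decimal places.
\gamma(0) = 6.7059

For an MA(q) process X_t = eps_t + sum_i theta_i eps_{t-i} with
Var(eps_t) = sigma^2, the variance is
  gamma(0) = sigma^2 * (1 + sum_i theta_i^2).
  sum_i theta_i^2 = (0.342)^2 + (0.748)^2 = 0.116964 + 0.559504 = 0.676468.
  gamma(0) = 4 * (1 + 0.676468) = 4 * 1.676468 = 6.705872, which rounds to 6.7059.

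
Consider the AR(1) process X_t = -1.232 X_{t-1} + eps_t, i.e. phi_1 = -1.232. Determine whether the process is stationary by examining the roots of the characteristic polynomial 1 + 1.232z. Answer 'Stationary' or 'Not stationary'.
\text{Not stationary}

The AR(p) characteristic polynomial is P(z) = 1 + 1.232z.
Stationarity requires all roots to lie outside the unit circle, i.e. |z| > 1 for every root.
This is linear in z: 1 + (1.232) z = 0  =>  z = -1/(1.232) = -0.811688,  |z| = 0.811688.
Moduli of all roots: 0.8117.
All moduli strictly greater than 1? No.
Verdict: Not stationary.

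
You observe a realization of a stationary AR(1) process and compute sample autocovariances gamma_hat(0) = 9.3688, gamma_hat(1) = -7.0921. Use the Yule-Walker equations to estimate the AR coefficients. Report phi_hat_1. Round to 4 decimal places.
\hat\phi_{1} = -0.7570

The Yule-Walker equations for an AR(p) process read, in matrix form,
  Gamma_p phi = r_p,   with   (Gamma_p)_{ij} = gamma(|i - j|),
                       (r_p)_i = gamma(i),   i,j = 1..p.
Substitute the sample gammas (Toeplitz matrix and right-hand side of size 1):
  Gamma_p = [[9.3688]]
  r_p     = [-7.0921]
With p = 1 this is the single equation gamma(0) phi_1 = gamma(1):
  phi_hat_1 = gamma(1) / gamma(0) = -7.0921 / 9.3688 = -0.7570.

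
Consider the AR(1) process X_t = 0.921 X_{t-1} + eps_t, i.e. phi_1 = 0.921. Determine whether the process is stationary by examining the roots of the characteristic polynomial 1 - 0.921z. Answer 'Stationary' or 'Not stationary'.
\text{Stationary}

The AR(p) characteristic polynomial is P(z) = 1 - 0.921z.
Stationarity requires all roots to lie outside the unit circle, i.e. |z| > 1 for every root.
This is linear in z: 1 + (-0.921) z = 0  =>  z = -1/(-0.921) = 1.085776,  |z| = 1.085776.
Moduli of all roots: 1.0858.
All moduli strictly greater than 1? Yes.
Verdict: Stationary.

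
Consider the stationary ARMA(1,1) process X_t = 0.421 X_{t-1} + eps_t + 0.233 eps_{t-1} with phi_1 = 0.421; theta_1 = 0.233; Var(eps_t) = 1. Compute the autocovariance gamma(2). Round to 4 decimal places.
\gamma(2) = 0.3675

Multiply the model equation by X_{t-k} and take expectations. With theta_0 = psi_0 = 1 and psi_j the MA(infinity) weights, this gives
  gamma(k) - sum_i phi_i gamma(k-i) = c_k,
  c_k = sigma^2 * sum_{j=k..q} theta_j psi_{j-k}   (c_k = 0 for k > q),
using gamma(-m) = gamma(m).
psi-weights needed (psi_j = theta_j + sum_i phi_i psi_{j-i}):
  psi_1 = theta_1 + phi_1 = 0.233 + (0.421) = 0.654
Right-hand sides:
  c_0 = sigma^2 (1 + theta_1 psi_1) = 1 * (1 + (0.233)(0.654)) = 1 * 1.152382 = 1.152382
  c_1 = sigma^2 theta_1 = 1 * (0.233) = 0.233
  c_2 = 0
Equations for k = 0 and k = 1 (AR order 1):
  gamma(0) = phi_1 gamma(1) + c_0
  gamma(1) = phi_1 gamma(0) + c_1
Substituting the second into the first: gamma(0) (1 - phi_1^2) = c_0 + phi_1 c_1, so
  gamma(0) = (c_0 + phi_1 c_1) / (1 - phi_1^2) = (1.152382 + (0.421)(0.233)) / (1 - (0.421)^2) = 1.250475 / 0.822759 = 1.519856.
  gamma(1) = phi_1 gamma(0) + c_1 = (0.421)(1.519856) + (0.233) = 0.872859.
For k = 2 (> q): gamma(2) = phi_1 gamma(1) = (0.421)(0.872859) = 0.367474.
Therefore gamma(2) = 0.3675 (to 4 decimal places).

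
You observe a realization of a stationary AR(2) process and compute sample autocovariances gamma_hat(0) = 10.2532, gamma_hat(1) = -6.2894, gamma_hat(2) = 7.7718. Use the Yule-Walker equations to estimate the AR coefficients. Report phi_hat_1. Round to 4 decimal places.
\hat\phi_{1} = -0.2380

The Yule-Walker equations for an AR(p) process read, in matrix form,
  Gamma_p phi = r_p,   with   (Gamma_p)_{ij} = gamma(|i - j|),
                       (r_p)_i = gamma(i),   i,j = 1..p.
Substitute the sample gammas (Toeplitz matrix and right-hand side of size 2):
  Gamma_p = [[10.2532, -6.2894], [-6.2894, 10.2532]]
  r_p     = [-6.2894, 7.7718]
Written out:
  10.2532 phi_1 - 6.2894 phi_2 = -6.2894
  -6.2894 phi_1 + 10.2532 phi_2 = 7.7718
Solve by Cramer's rule:
  det = gamma(0)^2 - gamma(1)^2 = (10.2532)^2 - (-6.2894)^2 = 105.12811024 - 39.55655236 = 65.57155788
  phi_hat_1 = [gamma(1) gamma(0) - gamma(1) gamma(2)] / det = [(-6.2894)(10.2532) - (-6.2894)(7.7718)] / 65.57155788 = -15.60651716 / 65.57155788 = -0.238
  phi_hat_2 = [gamma(0) gamma(2) - gamma(1)^2] / det = [(10.2532)(7.7718) - (-6.2894)^2] / 65.57155788 = 40.1292674 / 65.57155788 = 0.612
So phi_hat = [-0.2380, 0.6120].
Therefore phi_hat_1 = -0.2380.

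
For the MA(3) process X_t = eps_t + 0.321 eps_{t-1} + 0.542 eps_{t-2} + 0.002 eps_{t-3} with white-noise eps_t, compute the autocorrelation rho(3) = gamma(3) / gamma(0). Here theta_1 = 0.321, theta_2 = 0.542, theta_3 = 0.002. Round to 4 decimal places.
\rho(3) = 0.0014

For an MA(q) process with theta_0 = 1, the autocovariance is
  gamma(k) = sigma^2 * sum_{i=0..q-k} theta_i * theta_{i+k},
and rho(k) = gamma(k) / gamma(0). Sigma^2 cancels.
  numerator   = (1)*(0.002) = 0.002.
  denominator = (1)^2 + (0.321)^2 + (0.542)^2 + (0.002)^2 = 1.396809.
  rho(3) = 0.002 / 1.396809 = 0.0014.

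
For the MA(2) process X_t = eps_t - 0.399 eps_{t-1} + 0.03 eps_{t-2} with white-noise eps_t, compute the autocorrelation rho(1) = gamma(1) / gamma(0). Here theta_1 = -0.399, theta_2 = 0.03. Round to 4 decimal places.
\rho(1) = -0.3543

For an MA(q) process with theta_0 = 1, the autocovariance is
  gamma(k) = sigma^2 * sum_{i=0..q-k} theta_i * theta_{i+k},
and rho(k) = gamma(k) / gamma(0). Sigma^2 cancels.
  numerator   = (1)*(-0.399) + (-0.399)*(0.03) = -0.41097.
  denominator = (1)^2 + (-0.399)^2 + (0.03)^2 = 1.160101.
  rho(1) = -0.41097 / 1.160101 = -0.3543.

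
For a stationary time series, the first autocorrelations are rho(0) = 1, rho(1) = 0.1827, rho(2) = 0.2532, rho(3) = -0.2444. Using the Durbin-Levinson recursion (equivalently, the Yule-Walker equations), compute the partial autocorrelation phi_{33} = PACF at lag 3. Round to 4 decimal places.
\phi_{33} = -0.3509

The PACF at lag k is phi_{kk}, the last component of the solution
to the Yule-Walker system G_k phi = r_k where
  (G_k)_{ij} = rho(|i - j|), (r_k)_i = rho(i), i,j = 1..k.
Equivalently, Durbin-Levinson gives phi_{kk} iteratively:
  phi_{11} = rho(1)
  phi_{kk} = [rho(k) - sum_{j=1..k-1} phi_{k-1,j} rho(k-j)]
            / [1 - sum_{j=1..k-1} phi_{k-1,j} rho(j)],
  phi_{k,j} = phi_{k-1,j} - phi_{kk} phi_{k-1,k-j},  j = 1..k-1.
Step k = 1:
  phi_11 = rho(1) = 0.1827.
Step k = 2:
  phi_22 = [rho(2) - phi_11 rho(1)] / [1 - phi_11 rho(1)] = [0.2532 - (0.1827)(0.1827)] / [1 - (0.1827)(0.1827)]
         = 0.21982071 / 0.96662071 = 0.227412.
  Update: phi_21 = phi_11 - phi_22 phi_11 = 0.1827 - (0.227412)(0.1827) = 0.141152.
Step k = 3:
  phi_33 = [rho(3) - phi_21 rho(2) - phi_22 rho(1)] / [1 - phi_21 rho(1) - phi_22 rho(2)]
    numerator   = -0.2444 - (0.141152)(0.2532) - (0.227412)(0.1827) = -0.32168775
    denominator = 1 - (0.141152)(0.1827) - (0.227412)(0.2532) = 0.91663094
  phi_33 = -0.32168775 / 0.91663094 = -0.3509.
Therefore phi_{33} = -0.3509.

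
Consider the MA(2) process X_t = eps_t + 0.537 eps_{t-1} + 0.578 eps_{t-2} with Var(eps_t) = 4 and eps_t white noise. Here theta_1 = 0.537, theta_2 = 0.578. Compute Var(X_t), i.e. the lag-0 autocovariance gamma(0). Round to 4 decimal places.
\gamma(0) = 6.4898

For an MA(q) process X_t = eps_t + sum_i theta_i eps_{t-i} with
Var(eps_t) = sigma^2, the variance is
  gamma(0) = sigma^2 * (1 + sum_i theta_i^2).
  sum_i theta_i^2 = (0.537)^2 + (0.578)^2 = 0.288369 + 0.334084 = 0.622453.
  gamma(0) = 4 * (1 + 0.622453) = 4 * 1.622453 = 6.489812, which rounds to 6.4898.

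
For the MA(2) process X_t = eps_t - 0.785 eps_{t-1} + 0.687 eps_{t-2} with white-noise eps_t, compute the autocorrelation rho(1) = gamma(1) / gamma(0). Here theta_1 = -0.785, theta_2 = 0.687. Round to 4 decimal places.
\rho(1) = -0.6342

For an MA(q) process with theta_0 = 1, the autocovariance is
  gamma(k) = sigma^2 * sum_{i=0..q-k} theta_i * theta_{i+k},
and rho(k) = gamma(k) / gamma(0). Sigma^2 cancels.
  numerator   = (1)*(-0.785) + (-0.785)*(0.687) = -1.324295.
  denominator = (1)^2 + (-0.785)^2 + (0.687)^2 = 2.088194.
  rho(1) = -1.324295 / 2.088194 = -0.6342.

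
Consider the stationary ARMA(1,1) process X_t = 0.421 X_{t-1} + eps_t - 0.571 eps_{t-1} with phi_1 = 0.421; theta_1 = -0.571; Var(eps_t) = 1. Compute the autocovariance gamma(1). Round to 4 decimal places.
\gamma(1) = -0.1385

Multiply the model equation by X_{t-k} and take expectations. With theta_0 = psi_0 = 1 and psi_j the MA(infinity) weights, this gives
  gamma(k) - sum_i phi_i gamma(k-i) = c_k,
  c_k = sigma^2 * sum_{j=k..q} theta_j psi_{j-k}   (c_k = 0 for k > q),
using gamma(-m) = gamma(m).
psi-weights needed (psi_j = theta_j + sum_i phi_i psi_{j-i}):
  psi_1 = theta_1 + phi_1 = -0.571 + (0.421) = -0.15
Right-hand sides:
  c_0 = sigma^2 (1 + theta_1 psi_1) = 1 * (1 + (-0.571)(-0.15)) = 1 * 1.08565 = 1.08565
  c_1 = sigma^2 theta_1 = 1 * (-0.571) = -0.571
  c_2 = 0
Equations for k = 0 and k = 1 (AR order 1):
  gamma(0) = phi_1 gamma(1) + c_0
  gamma(1) = phi_1 gamma(0) + c_1
Substituting the second into the first: gamma(0) (1 - phi_1^2) = c_0 + phi_1 c_1, so
  gamma(0) = (c_0 + phi_1 c_1) / (1 - phi_1^2) = (1.08565 + (0.421)(-0.571)) / (1 - (0.421)^2) = 0.845259 / 0.822759 = 1.027347.
  gamma(1) = phi_1 gamma(0) + c_1 = (0.421)(1.027347) + (-0.571) = -0.138487.
Therefore gamma(1) = -0.1385 (to 4 decimal places).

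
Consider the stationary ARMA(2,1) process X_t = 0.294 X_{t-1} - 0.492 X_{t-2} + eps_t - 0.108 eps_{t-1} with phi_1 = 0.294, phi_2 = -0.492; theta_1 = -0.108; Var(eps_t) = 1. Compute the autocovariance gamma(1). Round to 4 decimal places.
\gamma(1) = 0.1897

Multiply the model equation by X_{t-k} and take expectations. With theta_0 = psi_0 = 1 and psi_j the MA(infinity) weights, this gives
  gamma(k) - sum_i phi_i gamma(k-i) = c_k,
  c_k = sigma^2 * sum_{j=k..q} theta_j psi_{j-k}   (c_k = 0 for k > q),
using gamma(-m) = gamma(m).
psi-weights needed (psi_j = theta_j + sum_i phi_i psi_{j-i}):
  psi_1 = theta_1 + phi_1 = -0.108 + (0.294) = 0.186
Right-hand sides:
  c_0 = sigma^2 (1 + theta_1 psi_1) = 1 * (1 + (-0.108)(0.186)) = 1 * 0.979912 = 0.979912
  c_1 = sigma^2 theta_1 = 1 * (-0.108) = -0.108
  c_2 = 0
Equations for k = 0, 1, 2 (AR order 2, c_2 = 0):
  (E0) gamma(0) = phi_1 gamma(1) + phi_2 gamma(2) + c_0
  (E1) gamma(1) = phi_1 gamma(0) + phi_2 gamma(1) + c_1
  (E2) gamma(2) = phi_1 gamma(1) + phi_2 gamma(0)
From (E1): gamma(1) = A gamma(0) + B with
  A = phi_1 / (1 - phi_2) = 0.294 / 1.492 = 0.197051,   B = c_1 / (1 - phi_2) = -0.108 / 1.492 = -0.072386.
Insert (E2) into (E0): gamma(0) (1 - phi_2^2) = phi_1 (1 + phi_2) gamma(1) + c_0.
  phi_1 (1 + phi_2) = (0.294)(0.508) = 0.149352,   1 - phi_2^2 = 0.757936.
Replace gamma(1) by A gamma(0) + B and collect gamma(0):
  gamma(0) [0.757936 - (0.149352)(0.197051)] = (0.149352)(-0.072386) + 0.979912
  gamma(0) * 0.728506 = 0.969101
  gamma(0) = 0.969101 / 0.728506 = 1.330258.
  gamma(1) = A gamma(0) + B = (0.197051)(1.330258) + (-0.072386) = 0.189743.
Therefore gamma(1) = 0.1897 (to 4 decimal places).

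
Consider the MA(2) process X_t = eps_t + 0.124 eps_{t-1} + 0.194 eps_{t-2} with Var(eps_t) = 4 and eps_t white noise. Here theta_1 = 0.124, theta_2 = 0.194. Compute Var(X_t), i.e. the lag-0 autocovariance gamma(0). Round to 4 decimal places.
\gamma(0) = 4.2120

For an MA(q) process X_t = eps_t + sum_i theta_i eps_{t-i} with
Var(eps_t) = sigma^2, the variance is
  gamma(0) = sigma^2 * (1 + sum_i theta_i^2).
  sum_i theta_i^2 = (0.124)^2 + (0.194)^2 = 0.015376 + 0.037636 = 0.053012.
  gamma(0) = 4 * (1 + 0.053012) = 4 * 1.053012 = 4.212048, which rounds to 4.2120.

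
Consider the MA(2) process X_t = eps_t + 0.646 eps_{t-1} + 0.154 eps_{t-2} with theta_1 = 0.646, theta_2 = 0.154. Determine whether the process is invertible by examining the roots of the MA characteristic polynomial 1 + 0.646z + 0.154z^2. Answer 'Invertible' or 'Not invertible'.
\text{Invertible}

The MA(q) characteristic polynomial is P(z) = 1 + 0.646z + 0.154z^2.
Invertibility requires all roots to lie outside the unit circle, i.e. |z| > 1 for every root.
Set 1 + (0.646) z + (0.154) z^2 = 0, i.e. a z^2 + b z + c = 0 with a = 0.154, b = 0.646, c = 1.
Discriminant D = b^2 - 4ac = (0.646)^2 - 4*(0.154)*1 = 0.417316 - (0.616) = -0.198684.
D < 0, so the roots are the complex-conjugate pair z = (-b +/- i sqrt(-D)) / (2a) = -2.0974 +/- 1.4472i.
For a conjugate pair |z|^2 = z * conj(z) = (product of roots) = c/a = 1/(0.154) = 6.493506, so |z| = sqrt(6.493506) = 2.5482 for both roots.
Moduli of all roots: 2.5482, 2.5482.
All moduli strictly greater than 1? Yes.
Verdict: Invertible.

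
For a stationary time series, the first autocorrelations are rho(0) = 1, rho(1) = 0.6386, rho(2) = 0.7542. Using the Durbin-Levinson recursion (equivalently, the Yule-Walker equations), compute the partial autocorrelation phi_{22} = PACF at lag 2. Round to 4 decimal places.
\phi_{22} = 0.5849

The PACF at lag k is phi_{kk}, the last component of the solution
to the Yule-Walker system G_k phi = r_k where
  (G_k)_{ij} = rho(|i - j|), (r_k)_i = rho(i), i,j = 1..k.
Equivalently, Durbin-Levinson gives phi_{kk} iteratively:
  phi_{11} = rho(1)
  phi_{kk} = [rho(k) - sum_{j=1..k-1} phi_{k-1,j} rho(k-j)]
            / [1 - sum_{j=1..k-1} phi_{k-1,j} rho(j)],
  phi_{k,j} = phi_{k-1,j} - phi_{kk} phi_{k-1,k-j},  j = 1..k-1.
Step k = 1:
  phi_11 = rho(1) = 0.6386.
Step k = 2:
  phi_22 = [rho(2) - phi_11 rho(1)] / [1 - phi_11 rho(1)] = [0.7542 - (0.6386)(0.6386)] / [1 - (0.6386)(0.6386)]
         = 0.34639004 / 0.59219004 = 0.5849.
Therefore phi_{22} = 0.5849.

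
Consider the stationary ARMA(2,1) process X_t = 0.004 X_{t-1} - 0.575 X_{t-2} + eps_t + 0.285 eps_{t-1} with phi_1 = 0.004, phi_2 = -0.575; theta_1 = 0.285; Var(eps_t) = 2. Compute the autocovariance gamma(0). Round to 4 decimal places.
\gamma(0) = 3.2349

Multiply the model equation by X_{t-k} and take expectations. With theta_0 = psi_0 = 1 and psi_j the MA(infinity) weights, this gives
  gamma(k) - sum_i phi_i gamma(k-i) = c_k,
  c_k = sigma^2 * sum_{j=k..q} theta_j psi_{j-k}   (c_k = 0 for k > q),
using gamma(-m) = gamma(m).
psi-weights needed (psi_j = theta_j + sum_i phi_i psi_{j-i}):
  psi_1 = theta_1 + phi_1 = 0.285 + (0.004) = 0.289
Right-hand sides:
  c_0 = sigma^2 (1 + theta_1 psi_1) = 2 * (1 + (0.285)(0.289)) = 2 * 1.082365 = 2.16473
  c_1 = sigma^2 theta_1 = 2 * (0.285) = 0.57
  c_2 = 0
Equations for k = 0, 1, 2 (AR order 2, c_2 = 0):
  (E0) gamma(0) = phi_1 gamma(1) + phi_2 gamma(2) + c_0
  (E1) gamma(1) = phi_1 gamma(0) + phi_2 gamma(1) + c_1
  (E2) gamma(2) = phi_1 gamma(1) + phi_2 gamma(0)
From (E1): gamma(1) = A gamma(0) + B with
  A = phi_1 / (1 - phi_2) = 0.004 / 1.575 = 0.00254,   B = c_1 / (1 - phi_2) = 0.57 / 1.575 = 0.361905.
Insert (E2) into (E0): gamma(0) (1 - phi_2^2) = phi_1 (1 + phi_2) gamma(1) + c_0.
  phi_1 (1 + phi_2) = (0.004)(0.425) = 0.0017,   1 - phi_2^2 = 0.669375.
Replace gamma(1) by A gamma(0) + B and collect gamma(0):
  gamma(0) [0.669375 - (0.0017)(0.00254)] = (0.0017)(0.361905) + 2.16473
  gamma(0) * 0.669371 = 2.165345
  gamma(0) = 2.165345 / 0.669371 = 3.234897.
Therefore gamma(0) = 3.2349 (to 4 decimal places).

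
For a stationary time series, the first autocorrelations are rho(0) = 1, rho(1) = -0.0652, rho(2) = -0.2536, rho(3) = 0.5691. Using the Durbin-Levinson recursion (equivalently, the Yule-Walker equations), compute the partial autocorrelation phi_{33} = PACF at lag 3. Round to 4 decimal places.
\phi_{33} = 0.5720

The PACF at lag k is phi_{kk}, the last component of the solution
to the Yule-Walker system G_k phi = r_k where
  (G_k)_{ij} = rho(|i - j|), (r_k)_i = rho(i), i,j = 1..k.
Equivalently, Durbin-Levinson gives phi_{kk} iteratively:
  phi_{11} = rho(1)
  phi_{kk} = [rho(k) - sum_{j=1..k-1} phi_{k-1,j} rho(k-j)]
            / [1 - sum_{j=1..k-1} phi_{k-1,j} rho(j)],
  phi_{k,j} = phi_{k-1,j} - phi_{kk} phi_{k-1,k-j},  j = 1..k-1.
Step k = 1:
  phi_11 = rho(1) = -0.0652.
Step k = 2:
  phi_22 = [rho(2) - phi_11 rho(1)] / [1 - phi_11 rho(1)] = [-0.2536 - (-0.0652)(-0.0652)] / [1 - (-0.0652)(-0.0652)]
         = -0.25785104 / 0.99574896 = -0.258952.
  Update: phi_21 = phi_11 - phi_22 phi_11 = -0.0652 - (-0.258952)(-0.0652) = -0.082084.
Step k = 3:
  phi_33 = [rho(3) - phi_21 rho(2) - phi_22 rho(1)] / [1 - phi_21 rho(1) - phi_22 rho(2)]
    numerator   = 0.5691 - (-0.082084)(-0.2536) - (-0.258952)(-0.0652) = 0.53139992
    denominator = 1 - (-0.082084)(-0.0652) - (-0.258952)(-0.2536) = 0.92897795
  phi_33 = 0.53139992 / 0.92897795 = 0.572.
Therefore phi_{33} = 0.5720.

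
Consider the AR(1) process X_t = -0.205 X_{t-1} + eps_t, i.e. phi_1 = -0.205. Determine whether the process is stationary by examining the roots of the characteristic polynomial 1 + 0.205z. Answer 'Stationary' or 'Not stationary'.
\text{Stationary}

The AR(p) characteristic polynomial is P(z) = 1 + 0.205z.
Stationarity requires all roots to lie outside the unit circle, i.e. |z| > 1 for every root.
This is linear in z: 1 + (0.205) z = 0  =>  z = -1/(0.205) = -4.878049,  |z| = 4.878049.
Moduli of all roots: 4.8780.
All moduli strictly greater than 1? Yes.
Verdict: Stationary.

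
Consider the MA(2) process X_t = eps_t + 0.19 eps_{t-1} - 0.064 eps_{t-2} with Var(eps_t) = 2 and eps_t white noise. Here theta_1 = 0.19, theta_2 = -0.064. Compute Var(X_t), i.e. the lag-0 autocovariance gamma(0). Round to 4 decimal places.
\gamma(0) = 2.0804

For an MA(q) process X_t = eps_t + sum_i theta_i eps_{t-i} with
Var(eps_t) = sigma^2, the variance is
  gamma(0) = sigma^2 * (1 + sum_i theta_i^2).
  sum_i theta_i^2 = (0.19)^2 + (-0.064)^2 = 0.0361 + 0.004096 = 0.040196.
  gamma(0) = 2 * (1 + 0.040196) = 2 * 1.040196 = 2.080392, which rounds to 2.0804.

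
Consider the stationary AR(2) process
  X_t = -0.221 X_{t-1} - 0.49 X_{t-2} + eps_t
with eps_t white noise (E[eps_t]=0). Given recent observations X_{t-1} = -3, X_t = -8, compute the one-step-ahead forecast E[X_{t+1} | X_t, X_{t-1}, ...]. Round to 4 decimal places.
E[X_{t+1} \mid \mathcal F_t] = 3.2380

For an AR(p) model X_t = c + sum_i phi_i X_{t-i} + eps_t, the
one-step-ahead conditional mean is
  E[X_{t+1} | X_t, ...] = c + sum_i phi_i X_{t+1-i}.
Substitute known values:
  E[X_{t+1} | ...] = (-0.221) * (-8) + (-0.49) * (-3)
                   = 3.2380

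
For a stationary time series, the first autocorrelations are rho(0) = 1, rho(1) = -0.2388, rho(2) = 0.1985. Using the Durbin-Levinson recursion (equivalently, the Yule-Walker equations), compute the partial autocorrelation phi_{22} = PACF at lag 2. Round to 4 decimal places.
\phi_{22} = 0.1500

The PACF at lag k is phi_{kk}, the last component of the solution
to the Yule-Walker system G_k phi = r_k where
  (G_k)_{ij} = rho(|i - j|), (r_k)_i = rho(i), i,j = 1..k.
Equivalently, Durbin-Levinson gives phi_{kk} iteratively:
  phi_{11} = rho(1)
  phi_{kk} = [rho(k) - sum_{j=1..k-1} phi_{k-1,j} rho(k-j)]
            / [1 - sum_{j=1..k-1} phi_{k-1,j} rho(j)],
  phi_{k,j} = phi_{k-1,j} - phi_{kk} phi_{k-1,k-j},  j = 1..k-1.
Step k = 1:
  phi_11 = rho(1) = -0.2388.
Step k = 2:
  phi_22 = [rho(2) - phi_11 rho(1)] / [1 - phi_11 rho(1)] = [0.1985 - (-0.2388)(-0.2388)] / [1 - (-0.2388)(-0.2388)]
         = 0.14147456 / 0.94297456 = 0.15.
Therefore phi_{22} = 0.1500.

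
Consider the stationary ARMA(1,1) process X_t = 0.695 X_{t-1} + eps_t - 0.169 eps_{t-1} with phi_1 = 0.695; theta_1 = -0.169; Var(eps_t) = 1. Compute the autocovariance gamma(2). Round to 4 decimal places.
\gamma(2) = 0.6241

Multiply the model equation by X_{t-k} and take expectations. With theta_0 = psi_0 = 1 and psi_j the MA(infinity) weights, this gives
  gamma(k) - sum_i phi_i gamma(k-i) = c_k,
  c_k = sigma^2 * sum_{j=k..q} theta_j psi_{j-k}   (c_k = 0 for k > q),
using gamma(-m) = gamma(m).
psi-weights needed (psi_j = theta_j + sum_i phi_i psi_{j-i}):
  psi_1 = theta_1 + phi_1 = -0.169 + (0.695) = 0.526
Right-hand sides:
  c_0 = sigma^2 (1 + theta_1 psi_1) = 1 * (1 + (-0.169)(0.526)) = 1 * 0.911106 = 0.911106
  c_1 = sigma^2 theta_1 = 1 * (-0.169) = -0.169
  c_2 = 0
Equations for k = 0 and k = 1 (AR order 1):
  gamma(0) = phi_1 gamma(1) + c_0
  gamma(1) = phi_1 gamma(0) + c_1
Substituting the second into the first: gamma(0) (1 - phi_1^2) = c_0 + phi_1 c_1, so
  gamma(0) = (c_0 + phi_1 c_1) / (1 - phi_1^2) = (0.911106 + (0.695)(-0.169)) / (1 - (0.695)^2) = 0.793651 / 0.516975 = 1.535183.
  gamma(1) = phi_1 gamma(0) + c_1 = (0.695)(1.535183) + (-0.169) = 0.897952.
For k = 2 (> q): gamma(2) = phi_1 gamma(1) = (0.695)(0.897952) = 0.624077.
Therefore gamma(2) = 0.6241 (to 4 decimal places).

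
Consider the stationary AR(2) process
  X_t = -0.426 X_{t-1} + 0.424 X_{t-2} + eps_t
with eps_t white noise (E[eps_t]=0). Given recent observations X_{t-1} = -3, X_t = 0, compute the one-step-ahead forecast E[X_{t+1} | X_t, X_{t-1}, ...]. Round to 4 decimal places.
E[X_{t+1} \mid \mathcal F_t] = -1.2720

For an AR(p) model X_t = c + sum_i phi_i X_{t-i} + eps_t, the
one-step-ahead conditional mean is
  E[X_{t+1} | X_t, ...] = c + sum_i phi_i X_{t+1-i}.
Substitute known values:
  E[X_{t+1} | ...] = (-0.426) * (0) + (0.424) * (-3)
                   = -1.2720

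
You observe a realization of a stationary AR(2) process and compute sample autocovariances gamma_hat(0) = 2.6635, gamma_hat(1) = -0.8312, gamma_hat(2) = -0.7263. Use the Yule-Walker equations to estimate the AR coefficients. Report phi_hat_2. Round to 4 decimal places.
\hat\phi_{2} = -0.4100

The Yule-Walker equations for an AR(p) process read, in matrix form,
  Gamma_p phi = r_p,   with   (Gamma_p)_{ij} = gamma(|i - j|),
                       (r_p)_i = gamma(i),   i,j = 1..p.
Substitute the sample gammas (Toeplitz matrix and right-hand side of size 2):
  Gamma_p = [[2.6635, -0.8312], [-0.8312, 2.6635]]
  r_p     = [-0.8312, -0.7263]
Written out:
  2.6635 phi_1 - 0.8312 phi_2 = -0.8312
  -0.8312 phi_1 + 2.6635 phi_2 = -0.7263
Solve by Cramer's rule:
  det = gamma(0)^2 - gamma(1)^2 = (2.6635)^2 - (-0.8312)^2 = 7.09423225 - 0.69089344 = 6.40333881
  phi_hat_1 = [gamma(1) gamma(0) - gamma(1) gamma(2)] / det = [(-0.8312)(2.6635) - (-0.8312)(-0.7263)] / 6.40333881 = -2.81760176 / 6.40333881 = -0.44
  phi_hat_2 = [gamma(0) gamma(2) - gamma(1)^2] / det = [(2.6635)(-0.7263) - (-0.8312)^2] / 6.40333881 = -2.62539349 / 6.40333881 = -0.41
So phi_hat = [-0.4400, -0.4100].
Therefore phi_hat_2 = -0.4100.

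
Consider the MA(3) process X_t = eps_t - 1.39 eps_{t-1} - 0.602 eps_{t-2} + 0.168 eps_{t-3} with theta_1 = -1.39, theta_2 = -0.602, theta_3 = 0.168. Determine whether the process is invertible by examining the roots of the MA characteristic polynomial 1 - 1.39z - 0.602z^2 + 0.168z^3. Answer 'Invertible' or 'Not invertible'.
\text{Not invertible}

The MA(q) characteristic polynomial is P(z) = 1 - 1.39z - 0.602z^2 + 0.168z^3.
Invertibility requires all roots to lie outside the unit circle, i.e. |z| > 1 for every root.
Degree 3: look for a simple real root z0 first, then factor out (1 - z/z0) and solve the remaining quadratic.
Testing z0 = 5: P(5) = 1 + (-1.39)(5) + (-0.602)(5)^2 + (0.168)(5)^3
  = 1 + (-6.95) + (-15.05) + (21) = 0.  So z_0 = 5 is a root, |z_0| = 5.
Divide out the factor (1 - 0.2 z) = (1 - z/z0) (since 1/z0 = 0.2):
  P(z) = (1 - 0.2 z)(1 + (-1.19) z + (-0.84) z^2)
  [check: z-coef -1.19 - (0.2) = -1.39; z^2-coef -0.84 - (0.2)(-1.19) = -0.602; z^3-coef -(0.2)(-0.84) = 0.168.]
Remaining roots from the quadratic factor 1 + (-1.19) z + (-0.84) z^2:
  Set 1 + (-1.19) z + (-0.84) z^2 = 0, i.e. a z^2 + b z + c = 0 with a = -0.84, b = -1.19, c = 1.
  Discriminant D = b^2 - 4ac = (-1.19)^2 - 4*(-0.84)*1 = 1.4161 - (-3.36) = 4.7761.
  D >= 0, so the roots are real: z = (-b +/- sqrt(D)) / (2a) = (1.19 +/- 2.185429) / (-1.68).
    z_1 = (1.19 + 2.185429) / (-1.68) = -2.0092,   |z_1| = 2.0092.
    z_2 = (1.19 - 2.185429) / (-1.68) = 0.5925,   |z_2| = 0.5925.
Moduli of all roots: 5.0000, 2.0092, 0.5925.
All moduli strictly greater than 1? No.
Verdict: Not invertible.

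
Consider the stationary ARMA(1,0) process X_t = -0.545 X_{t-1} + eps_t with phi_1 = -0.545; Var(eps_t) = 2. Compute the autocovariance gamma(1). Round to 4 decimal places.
\gamma(1) = -1.5506

Multiply the model equation by X_{t-k} and take expectations. With theta_0 = psi_0 = 1 and psi_j the MA(infinity) weights, this gives
  gamma(k) - sum_i phi_i gamma(k-i) = c_k,
  c_k = sigma^2 * sum_{j=k..q} theta_j psi_{j-k}   (c_k = 0 for k > q),
using gamma(-m) = gamma(m).
Pure AR (q = 0): c_0 = sigma^2 = 2, c_k = 0 for k >= 1.
Equations for k = 0 and k = 1 (AR order 1):
  gamma(0) = phi_1 gamma(1) + c_0
  gamma(1) = phi_1 gamma(0) + c_1
Substituting the second into the first: gamma(0) (1 - phi_1^2) = c_0 + phi_1 c_1, so
  gamma(0) = c_0 / (1 - phi_1^2) = 2 / (1 - (-0.545)^2) = 2 / 0.702975 = 2.845051.
  gamma(1) = phi_1 gamma(0) = (-0.545)(2.845051) = -1.550553.
Therefore gamma(1) = -1.5506 (to 4 decimal places).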